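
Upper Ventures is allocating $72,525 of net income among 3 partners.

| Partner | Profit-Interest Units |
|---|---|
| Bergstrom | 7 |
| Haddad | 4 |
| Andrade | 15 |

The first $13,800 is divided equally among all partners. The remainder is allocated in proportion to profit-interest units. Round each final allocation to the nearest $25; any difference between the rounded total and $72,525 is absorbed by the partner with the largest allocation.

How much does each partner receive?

Bergstrom: $20,400 | Haddad: $13,625 | Andrade: $38,500

$13,800 shared equally gives $4,600 per partner.
Remainder $58,725 by profit-interest units (total 26): Bergstrom 15,810.58 → $15,800; Haddad 9,034.62 → $9,025; Andrade 33,879.81 → $33,875.
Rounding difference +$25 on remainder applied to Andrade.
Totals: Bergstrom $4,600 + $15,800 = $20,400; Haddad $4,600 + $9,025 = $13,625; Andrade $4,600 + $33,900 = $38,500.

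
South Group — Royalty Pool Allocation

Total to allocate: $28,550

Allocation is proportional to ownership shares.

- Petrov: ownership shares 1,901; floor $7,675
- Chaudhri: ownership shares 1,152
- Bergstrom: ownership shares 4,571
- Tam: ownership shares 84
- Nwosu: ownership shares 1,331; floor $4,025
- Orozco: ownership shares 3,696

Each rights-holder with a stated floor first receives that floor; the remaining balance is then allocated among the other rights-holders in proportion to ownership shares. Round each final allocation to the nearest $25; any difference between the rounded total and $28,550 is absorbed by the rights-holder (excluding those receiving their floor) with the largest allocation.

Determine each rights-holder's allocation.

Fund the minimums — Petrov $7,675; Nwosu $4,025. Remaining pool $16,850.
Remaining pool split over remaining ownership shares 9,503: Chaudhri 2,042.64 → $2,050; Bergstrom 8,104.95 → $8,100; Tam 148.94 → $150; Orozco 6,553.47 → $6,550.

Petrov: $7,675 | Chaudhri: $2,050 | Bergstrom: $8,100 | Tam: $150 | Nwosu: $4,025 | Orozco: $6,550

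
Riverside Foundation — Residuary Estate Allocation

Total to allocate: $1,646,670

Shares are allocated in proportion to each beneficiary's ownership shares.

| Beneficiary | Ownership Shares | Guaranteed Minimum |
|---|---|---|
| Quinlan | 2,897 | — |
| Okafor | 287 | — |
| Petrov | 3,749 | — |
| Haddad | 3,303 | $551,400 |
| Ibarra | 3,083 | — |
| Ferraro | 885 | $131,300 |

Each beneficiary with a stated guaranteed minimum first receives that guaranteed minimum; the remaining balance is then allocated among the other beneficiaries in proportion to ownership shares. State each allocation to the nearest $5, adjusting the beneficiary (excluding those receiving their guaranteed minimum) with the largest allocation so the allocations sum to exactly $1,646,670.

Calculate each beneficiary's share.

Guaranteed amounts: Haddad $551,400; Ferraro $131,300. Balance $963,970.
Balance split over remaining ownership shares 10,016: Quinlan 278,816.00 → $278,815; Okafor 27,621.74 → $27,620; Petrov 360,815.05 → $360,815; Ibarra 296,717.20 → $296,715.
Rounding difference +$5 applied to Petrov → $360,820.

Quinlan: $278,815 · Okafor: $27,620 · Petrov: $360,820 · Haddad: $551,400 · Ibarra: $296,715 · Ferraro: $131,300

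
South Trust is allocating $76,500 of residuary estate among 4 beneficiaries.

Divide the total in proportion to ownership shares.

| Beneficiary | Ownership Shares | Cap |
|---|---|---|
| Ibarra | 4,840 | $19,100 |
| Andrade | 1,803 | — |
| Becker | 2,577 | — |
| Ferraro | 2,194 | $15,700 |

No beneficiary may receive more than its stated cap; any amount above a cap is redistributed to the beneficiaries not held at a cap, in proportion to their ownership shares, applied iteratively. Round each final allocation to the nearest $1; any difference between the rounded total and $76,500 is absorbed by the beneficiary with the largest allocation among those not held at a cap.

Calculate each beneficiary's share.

Ibarra: $19,100 | Andrade: $17,166 | Becker: $24,534 | Ferraro: $15,700

Sum of ownership shares: 11,414.
Proportional shares (ignoring caps): Ibarra 32,439.11; Andrade 12,084.24; Becker 17,271.82; Ferraro 14,704.84.
Cap binds for Ibarra ($19,100); remaining pool $57,400 reallocated over remaining ownership shares 6,574.
Cap binds for Ferraro ($15,700); remaining pool $41,700 reallocated over remaining ownership shares 4,380.
Shares after redistribution: Andrade 17,165.55 → $17,166; Becker 24,534.45 → $24,534.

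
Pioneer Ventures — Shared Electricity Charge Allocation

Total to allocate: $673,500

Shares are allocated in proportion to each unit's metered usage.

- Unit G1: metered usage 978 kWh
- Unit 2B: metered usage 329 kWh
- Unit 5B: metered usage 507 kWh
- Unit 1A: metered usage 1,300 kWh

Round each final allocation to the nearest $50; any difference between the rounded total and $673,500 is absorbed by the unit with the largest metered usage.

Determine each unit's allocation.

Sum of metered usage: 3,114.
Raw shares: Unit G1 978/3,114 × $673,500 = 211,523.12; Unit 2B 329/3,114 × $673,500 = 71,156.55; Unit 5B 507/3,114 × $673,500 = 109,654.62; Unit 1A 1,300/3,114 × $673,500 = 281,165.70.
After rounding ($50): Unit G1 $211,500; Unit 2B $71,150; Unit 5B $109,650; Unit 1A $281,150. Sum = $673,450.
Difference $673,500 − $673,450 = +$50 applied to largest metered usage (Unit 1A): Unit 1A becomes $281,200.

Unit G1: $211,500 | Unit 2B: $71,150 | Unit 5B: $109,650 | Unit 1A: $281,200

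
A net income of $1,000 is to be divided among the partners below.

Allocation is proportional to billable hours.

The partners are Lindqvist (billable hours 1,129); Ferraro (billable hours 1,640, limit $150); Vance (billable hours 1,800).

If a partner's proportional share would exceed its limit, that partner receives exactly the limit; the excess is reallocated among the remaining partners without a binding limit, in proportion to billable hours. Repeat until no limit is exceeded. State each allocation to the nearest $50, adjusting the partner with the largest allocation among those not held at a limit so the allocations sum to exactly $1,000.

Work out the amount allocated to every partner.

Lindqvist: $350 · Ferraro: $150 · Vance: $500

Sum of billable hours: 4,569.
Unconstrained shares: Lindqvist 247.10; Ferraro 358.94; Vance 393.96.
Cap binds for Ferraro ($150); remaining pool $850 reallocated over remaining billable hours 2,929.
Remaining shares: Lindqvist 327.64 → $350; Vance 522.36 → $500.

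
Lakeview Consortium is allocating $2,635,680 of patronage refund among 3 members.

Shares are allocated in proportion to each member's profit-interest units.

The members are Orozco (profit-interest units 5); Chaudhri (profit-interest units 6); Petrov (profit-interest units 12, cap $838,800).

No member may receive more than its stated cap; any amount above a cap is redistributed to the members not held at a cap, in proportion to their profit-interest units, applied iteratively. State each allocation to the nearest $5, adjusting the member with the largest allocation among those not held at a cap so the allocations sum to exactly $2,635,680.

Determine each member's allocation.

Orozco: $816,765; Chaudhri: $980,115; Petrov: $838,800

Combined profit-interest units = 23.
Unconstrained shares: Orozco 572,973.91; Chaudhri 687,568.70; Petrov 1,375,137.39.
Held at cap: Petrov ($838,800); residual $1,796,880 reallocated over remaining profit-interest units 11.
Shares after redistribution: Orozco 816,763.64 → $816,765; Chaudhri 980,116.36 → $980,115.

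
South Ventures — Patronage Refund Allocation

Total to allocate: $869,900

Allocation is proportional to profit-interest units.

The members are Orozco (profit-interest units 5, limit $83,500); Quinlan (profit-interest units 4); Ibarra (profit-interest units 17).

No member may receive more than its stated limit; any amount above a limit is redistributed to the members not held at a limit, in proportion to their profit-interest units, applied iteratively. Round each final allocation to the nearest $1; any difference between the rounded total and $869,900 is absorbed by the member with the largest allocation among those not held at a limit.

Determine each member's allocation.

Orozco: $83,500 · Quinlan: $149,790 · Ibarra: $636,610

Total profit-interest units = 26.
Proportional shares (ignoring caps): Orozco 167,288.46; Quinlan 133,830.77; Ibarra 568,780.77.
Held at cap: Orozco ($83,500); balance $786,400 reallocated over remaining profit-interest units 21.
Redistributed shares: Quinlan 149,790.48 → $149,790; Ibarra 636,609.52 → $636,610.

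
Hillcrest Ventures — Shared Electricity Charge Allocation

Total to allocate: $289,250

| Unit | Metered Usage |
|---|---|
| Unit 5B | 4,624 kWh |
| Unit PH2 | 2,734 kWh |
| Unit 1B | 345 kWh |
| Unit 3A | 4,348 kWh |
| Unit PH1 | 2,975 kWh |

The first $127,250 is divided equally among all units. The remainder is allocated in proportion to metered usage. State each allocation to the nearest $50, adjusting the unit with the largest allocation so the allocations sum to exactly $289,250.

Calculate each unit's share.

$127,250 shared equally gives $25,450 per unit.
Remainder $162,000 by metered usage (total 15,026): Unit 5B 49,852.79 → $49,850; Unit PH2 29,476.11 → $29,500; Unit 1B 3,719.55 → $3,700; Unit 3A 46,877.15 → $46,900; Unit PH1 32,074.40 → $32,050.
Totals: Unit 5B $25,450 + $49,850 = $75,300; Unit PH2 $25,450 + $29,500 = $54,950; Unit 1B $25,450 + $3,700 = $29,150; Unit 3A $25,450 + $46,900 = $72,350; Unit PH1 $25,450 + $32,050 = $57,500.

Unit 5B: $75,300 | Unit PH2: $54,950 | Unit 1B: $29,150 | Unit 3A: $72,350 | Unit PH1: $57,500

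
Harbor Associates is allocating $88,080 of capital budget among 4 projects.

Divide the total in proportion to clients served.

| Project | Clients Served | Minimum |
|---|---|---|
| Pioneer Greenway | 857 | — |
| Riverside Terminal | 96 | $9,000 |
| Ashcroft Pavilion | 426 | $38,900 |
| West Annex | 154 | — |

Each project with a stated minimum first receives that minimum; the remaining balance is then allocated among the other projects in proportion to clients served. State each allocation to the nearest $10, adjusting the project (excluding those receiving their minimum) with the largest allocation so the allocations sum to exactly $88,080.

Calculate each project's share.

Pioneer Greenway: $34,060 | Riverside Terminal: $9,000 | Ashcroft Pavilion: $38,900 | West Annex: $6,120

Guaranteed amounts: Riverside Terminal $9,000; Ashcroft Pavilion $38,900. Remaining pool $40,180.
Remaining pool split over remaining clients served 1,011: Pioneer Greenway 34,059.60 → $34,060; West Annex 6,120.40 → $6,120.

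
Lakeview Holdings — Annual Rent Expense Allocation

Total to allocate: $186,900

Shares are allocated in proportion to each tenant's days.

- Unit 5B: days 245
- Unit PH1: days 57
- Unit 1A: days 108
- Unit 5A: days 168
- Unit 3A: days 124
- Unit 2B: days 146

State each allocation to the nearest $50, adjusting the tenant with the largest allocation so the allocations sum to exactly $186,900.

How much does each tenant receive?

Unit 5B: $53,950 · Unit PH1: $12,550 · Unit 1A: $23,800 · Unit 5A: $37,050 · Unit 3A: $27,350 · Unit 2B: $32,200

Sum of days: 848.
Unrounded shares: Unit 5B 245/848 × $186,900 = 53,998.23; Unit PH1 57/848 × $186,900 = 12,562.85; Unit 1A 108/848 × $186,900 = 23,803.30; Unit 5A 168/848 × $186,900 = 37,027.36; Unit 3A 124/848 × $186,900 = 27,329.72; Unit 2B 146/848 × $186,900 = 32,178.54.
At nearest $50: Unit 5B $54,000; Unit PH1 $12,550; Unit 1A $23,800; Unit 5A $37,050; Unit 3A $27,350; Unit 2B $32,200. Sum = $186,950.
Difference $186,900 − $186,950 = −$50 applied to largest allocation (Unit 5B): Unit 5B becomes $53,950.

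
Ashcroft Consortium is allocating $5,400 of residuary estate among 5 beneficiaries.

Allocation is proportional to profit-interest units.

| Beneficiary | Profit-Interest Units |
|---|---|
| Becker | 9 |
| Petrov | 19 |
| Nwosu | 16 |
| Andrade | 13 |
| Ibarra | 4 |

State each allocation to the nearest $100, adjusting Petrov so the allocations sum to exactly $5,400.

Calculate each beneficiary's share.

Combined profit-interest units = 61.
Proportional shares: Becker 9/61 × $5,400 = 796.72; Petrov 19/61 × $5,400 = 1,681.97; Nwosu 16/61 × $5,400 = 1,416.39; Andrade 13/61 × $5,400 = 1,150.82; Ibarra 4/61 × $5,400 = 354.10.
At nearest $100: Becker $800; Petrov $1,700; Nwosu $1,400; Andrade $1,200; Ibarra $400. Sum = $5,500.
Difference $5,400 − $5,500 = −$100 applied to Petrov: Petrov becomes $1,600.

Becker: $800 · Petrov: $1,600 · Nwosu: $1,400 · Andrade: $1,200 · Ibarra: $400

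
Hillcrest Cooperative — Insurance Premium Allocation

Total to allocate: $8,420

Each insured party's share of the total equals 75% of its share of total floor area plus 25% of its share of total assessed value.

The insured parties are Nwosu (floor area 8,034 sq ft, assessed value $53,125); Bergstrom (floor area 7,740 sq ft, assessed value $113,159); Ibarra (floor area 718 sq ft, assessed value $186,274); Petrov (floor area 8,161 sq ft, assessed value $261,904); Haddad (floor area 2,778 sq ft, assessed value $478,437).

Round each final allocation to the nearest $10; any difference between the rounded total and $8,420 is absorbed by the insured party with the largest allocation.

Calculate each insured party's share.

Floor area total 27,431; assessed value total 1,092,899.
Blended shares (75% floor area + 25% assessed value): Nwosu 0.2318; Bergstrom 0.2375; Ibarra 0.0622; Petrov 0.2830; Haddad 0.1854.
Unrounded shares: Nwosu 1,951.86; Bergstrom 1,999.81; Ibarra 524.07; Petrov 2,383.22; Haddad 1,561.04.
Rounded to nearest $10: Nwosu $1,950; Bergstrom $2,000; Ibarra $520; Petrov $2,380; Haddad $1,560. Sum = $8,410.
Difference $8,420 − $8,410 = +$10 applied to largest allocation (Petrov): Petrov becomes $2,390.

Nwosu: $1,950 · Bergstrom: $2,000 · Ibarra: $520 · Petrov: $2,390 · Haddad: $1,560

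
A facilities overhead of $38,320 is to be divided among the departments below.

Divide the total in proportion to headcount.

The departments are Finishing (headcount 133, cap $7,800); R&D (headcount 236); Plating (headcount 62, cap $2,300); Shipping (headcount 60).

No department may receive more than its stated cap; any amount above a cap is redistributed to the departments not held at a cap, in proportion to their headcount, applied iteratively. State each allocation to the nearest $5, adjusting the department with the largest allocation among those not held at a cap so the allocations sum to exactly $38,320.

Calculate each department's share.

Finishing: $7,800; R&D: $22,500; Plating: $2,300; Shipping: $5,720

Total headcount = 491.
Pro-rata shares before constraints: Finishing 10,379.96; R&D 18,418.57; Plating 4,838.78; Shipping 4,682.69.
Held at cap: Finishing ($7,800), Plating ($2,300); residual $28,220 reallocated over remaining headcount 296.
Redistributed shares: R&D 22,499.73 → $22,500; Shipping 5,720.27 → $5,720.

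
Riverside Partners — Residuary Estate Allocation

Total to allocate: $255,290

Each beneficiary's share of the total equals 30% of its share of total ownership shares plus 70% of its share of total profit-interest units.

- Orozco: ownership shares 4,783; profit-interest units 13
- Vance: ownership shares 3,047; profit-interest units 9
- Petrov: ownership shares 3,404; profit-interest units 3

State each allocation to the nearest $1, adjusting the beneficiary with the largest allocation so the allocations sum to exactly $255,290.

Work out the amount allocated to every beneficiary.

Orozco: $125,533 · Vance: $85,106 · Petrov: $44,651

Totals — ownership shares 11,234, profit-interest units 25.
Combined weights (30% ownership shares + 70% profit-interest units): Orozco 0.4917; Vance 0.3334; Petrov 0.1749.
Unrounded shares: Orozco 125,533.32; Vance 85,105.79; Petrov 44,650.89.
At nearest $1: Orozco $125,533; Vance $85,106; Petrov $44,651. Sum = $255,290.
Sum already equals the total — no adjustment.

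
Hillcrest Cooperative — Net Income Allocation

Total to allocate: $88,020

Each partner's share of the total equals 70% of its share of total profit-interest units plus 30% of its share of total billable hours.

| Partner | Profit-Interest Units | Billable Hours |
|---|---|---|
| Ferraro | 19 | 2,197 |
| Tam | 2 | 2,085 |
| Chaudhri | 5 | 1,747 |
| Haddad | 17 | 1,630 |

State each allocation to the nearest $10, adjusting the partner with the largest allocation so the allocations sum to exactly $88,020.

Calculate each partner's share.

Ferraro: $34,800 | Tam: $10,050 | Chaudhri: $13,190 | Haddad: $29,980

Profit-interest units total 43; billable hours total 7,659.
Combined weights (70% profit-interest units + 30% billable hours): Ferraro 0.3954; Tam 0.1142; Chaudhri 0.1498; Haddad 0.3406.
Unrounded shares: Ferraro 34,799.41; Tam 10,054.24; Chaudhri 13,187.57; Haddad 29,978.79.
Rounded to nearest $10: Ferraro $34,800; Tam $10,050; Chaudhri $13,190; Haddad $29,980. Sum = $88,020.
No rounding difference to absorb.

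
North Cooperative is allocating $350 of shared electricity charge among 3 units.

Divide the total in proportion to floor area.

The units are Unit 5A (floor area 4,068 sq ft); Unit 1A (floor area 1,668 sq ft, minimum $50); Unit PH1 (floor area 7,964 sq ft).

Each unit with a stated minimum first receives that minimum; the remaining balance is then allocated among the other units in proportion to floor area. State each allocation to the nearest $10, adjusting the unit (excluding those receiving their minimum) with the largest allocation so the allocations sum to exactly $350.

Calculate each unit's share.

Minimums first: Unit 1A $50. Residual $300.
Residual split over remaining floor area 12,032: Unit 5A 101.43 → $100; Unit PH1 198.57 → $200.

Unit 5A: $100 | Unit 1A: $50 | Unit PH1: $200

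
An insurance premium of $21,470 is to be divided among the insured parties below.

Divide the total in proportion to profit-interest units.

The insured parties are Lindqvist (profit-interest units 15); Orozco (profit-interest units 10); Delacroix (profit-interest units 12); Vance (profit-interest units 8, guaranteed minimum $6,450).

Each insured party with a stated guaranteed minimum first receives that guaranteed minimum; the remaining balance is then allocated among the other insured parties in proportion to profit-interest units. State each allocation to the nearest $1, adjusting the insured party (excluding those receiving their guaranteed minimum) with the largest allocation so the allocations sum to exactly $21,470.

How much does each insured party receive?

Lindqvist: $6,090 · Orozco: $4,059 · Delacroix: $4,871 · Vance: $6,450

Guaranteed amounts: Vance $6,450. Residual $15,020.
Residual split over remaining profit-interest units 37: Lindqvist 6,089.19 → $6,089; Orozco 4,059.46 → $4,059; Delacroix 4,871.35 → $4,871.
Rounding difference +$1 applied to Lindqvist → $6,090.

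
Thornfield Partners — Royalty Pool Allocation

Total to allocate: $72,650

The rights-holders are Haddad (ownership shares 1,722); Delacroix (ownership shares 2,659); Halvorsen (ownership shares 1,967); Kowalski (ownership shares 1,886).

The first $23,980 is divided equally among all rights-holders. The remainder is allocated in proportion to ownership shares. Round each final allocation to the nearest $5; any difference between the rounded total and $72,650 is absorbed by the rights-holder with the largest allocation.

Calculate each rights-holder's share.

Haddad: $16,175 · Delacroix: $21,710 · Halvorsen: $17,620 · Kowalski: $17,145

First tranche $23,980 split equally: $5,995 each.
Remainder $48,670 by ownership shares (total 8,234): Haddad 10,178.50 → $10,180; Delacroix 15,716.97 → $15,715; Halvorsen 11,626.66 → $11,625; Kowalski 11,147.88 → $11,150.
Totals: Haddad $5,995 + $10,180 = $16,175; Delacroix $5,995 + $15,715 = $21,710; Halvorsen $5,995 + $11,625 = $17,620; Kowalski $5,995 + $11,150 = $17,145.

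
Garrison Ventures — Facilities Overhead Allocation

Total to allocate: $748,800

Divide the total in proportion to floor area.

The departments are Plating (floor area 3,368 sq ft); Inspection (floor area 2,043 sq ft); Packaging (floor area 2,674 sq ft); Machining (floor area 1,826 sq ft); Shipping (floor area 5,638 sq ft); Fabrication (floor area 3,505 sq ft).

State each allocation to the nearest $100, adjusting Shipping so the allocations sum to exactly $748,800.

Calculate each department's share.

Sum of floor area: 19,054.
Pro-rata amounts: Plating 3,368/19,054 × $748,800 = 132,358.48; Inspection 2,043/19,054 × $748,800 = 80,287.52; Packaging 2,674/19,054 × $748,800 = 105,085.08; Machining 1,826/19,054 × $748,800 = 71,759.67; Shipping 5,638/19,054 × $748,800 = 221,566.83; Fabrication 3,505/19,054 × $748,800 = 137,742.42.
Rounded to nearest $100: Plating $132,400; Inspection $80,300; Packaging $105,100; Machining $71,800; Shipping $221,600; Fabrication $137,700. Sum = $748,900.
Difference $748,800 − $748,900 = −$100 applied to Shipping: Shipping becomes $221,500.

Plating: $132,400 | Inspection: $80,300 | Packaging: $105,100 | Machining: $71,800 | Shipping: $221,500 | Fabrication: $137,700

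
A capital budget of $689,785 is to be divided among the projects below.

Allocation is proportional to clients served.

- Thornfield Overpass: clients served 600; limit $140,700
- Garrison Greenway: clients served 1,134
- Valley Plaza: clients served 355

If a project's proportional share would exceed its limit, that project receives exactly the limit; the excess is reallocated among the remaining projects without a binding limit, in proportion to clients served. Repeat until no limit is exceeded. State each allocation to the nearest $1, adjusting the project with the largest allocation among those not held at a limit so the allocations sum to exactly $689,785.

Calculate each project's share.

Clients served total: 2,089.
Unconstrained shares: Thornfield Overpass 198,119.20; Garrison Greenway 374,445.28; Valley Plaza 117,220.52.
Cap binds for Thornfield Overpass ($140,700); remaining pool $549,085 reallocated over remaining clients served 1,489.
Shares after redistribution: Garrison Greenway 418,174.88 → $418,175; Valley Plaza 130,910.12 → $130,910.

Thornfield Overpass: $140,700; Garrison Greenway: $418,175; Valley Plaza: $130,910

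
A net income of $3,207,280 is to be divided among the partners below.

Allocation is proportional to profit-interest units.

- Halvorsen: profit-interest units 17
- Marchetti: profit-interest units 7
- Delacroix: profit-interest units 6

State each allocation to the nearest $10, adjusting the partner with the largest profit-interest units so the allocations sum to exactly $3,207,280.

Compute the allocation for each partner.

Halvorsen: $1,817,450 · Marchetti: $748,370 · Delacroix: $641,460

Profit-interest units total: 30.
Proportional shares: Halvorsen 17/30 × $3,207,280 = 1,817,458.67; Marchetti 7/30 × $3,207,280 = 748,365.33; Delacroix 6/30 × $3,207,280 = 641,456.00.
After rounding ($10): Halvorsen $1,817,460; Marchetti $748,370; Delacroix $641,460. Sum = $3,207,290.
Difference $3,207,280 − $3,207,290 = −$10 applied to largest profit-interest units (Halvorsen): Halvorsen becomes $1,817,450.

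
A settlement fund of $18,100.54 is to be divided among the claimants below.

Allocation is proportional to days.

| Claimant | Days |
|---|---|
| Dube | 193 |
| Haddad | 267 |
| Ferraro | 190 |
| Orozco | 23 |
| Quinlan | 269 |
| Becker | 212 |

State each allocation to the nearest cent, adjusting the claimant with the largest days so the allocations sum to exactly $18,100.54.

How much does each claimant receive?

Dube: $3,027.21 · Haddad: $4,187.91 · Ferraro: $2,980.16 · Orozco: $360.76 · Quinlan: $4,219.27 · Becker: $3,325.23

Days total: 193 + 267 + 190 + 23 + 269 + 212 = 1,154.
Proportional shares: Dube 3,027.2134; Haddad 4,187.9066; Ferraro 2,980.1582; Orozco 360.7560; Quinlan 4,219.2767; Becker 3,325.2292.
After rounding (cent): Dube $3,027.21; Haddad $4,187.91; Ferraro $2,980.16; Orozco $360.76; Quinlan $4,219.28; Becker $3,325.23. Sum = $18,100.55.
Difference $18,100.54 − $18,100.55 = −$0.01 applied to largest days (Quinlan): Quinlan becomes $4,219.27.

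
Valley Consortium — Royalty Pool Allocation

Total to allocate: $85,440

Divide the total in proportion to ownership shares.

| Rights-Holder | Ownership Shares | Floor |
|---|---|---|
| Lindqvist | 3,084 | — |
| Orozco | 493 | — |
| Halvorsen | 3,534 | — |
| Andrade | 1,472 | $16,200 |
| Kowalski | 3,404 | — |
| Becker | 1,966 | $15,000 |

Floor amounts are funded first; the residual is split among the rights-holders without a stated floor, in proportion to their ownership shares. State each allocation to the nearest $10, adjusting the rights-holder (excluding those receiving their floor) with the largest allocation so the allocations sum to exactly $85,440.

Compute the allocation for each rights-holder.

Minimums first: Andrade $16,200; Becker $15,000. Balance $54,240.
Balance split over remaining ownership shares 10,515: Lindqvist 15,908.34 → $15,910; Orozco 2,543.06 → $2,540; Halvorsen 18,229.59 → $18,230; Kowalski 17,559.01 → $17,560.

Lindqvist: $15,910 · Orozco: $2,540 · Halvorsen: $18,230 · Andrade: $16,200 · Kowalski: $17,560 · Becker: $15,000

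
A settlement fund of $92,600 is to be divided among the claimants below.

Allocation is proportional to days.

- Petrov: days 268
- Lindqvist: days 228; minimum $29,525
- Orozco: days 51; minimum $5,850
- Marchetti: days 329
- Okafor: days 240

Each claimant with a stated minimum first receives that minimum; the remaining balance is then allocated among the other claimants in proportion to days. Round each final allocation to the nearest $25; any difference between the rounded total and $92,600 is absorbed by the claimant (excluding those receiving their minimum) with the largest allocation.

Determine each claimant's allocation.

Guaranteed amounts: Lindqvist $29,525; Orozco $5,850. Residual $57,225.
Residual split over remaining days 837: Petrov 18,322.94 → $18,325; Marchetti 22,493.46 → $22,500; Okafor 16,408.60 → $16,400.

Petrov: $18,325 · Lindqvist: $29,525 · Orozco: $5,850 · Marchetti: $22,500 · Okafor: $16,400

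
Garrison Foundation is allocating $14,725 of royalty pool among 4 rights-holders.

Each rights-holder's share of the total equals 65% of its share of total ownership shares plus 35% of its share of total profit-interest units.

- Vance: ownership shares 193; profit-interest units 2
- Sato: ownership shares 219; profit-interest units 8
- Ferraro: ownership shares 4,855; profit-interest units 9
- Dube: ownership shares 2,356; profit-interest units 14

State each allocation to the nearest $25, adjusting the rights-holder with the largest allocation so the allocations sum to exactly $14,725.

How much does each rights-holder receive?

Vance: $550 | Sato: $1,525 | Ferraro: $7,500 | Dube: $5,150

Ownership shares total 7,623; profit-interest units total 33.
Composite weights (65% ownership shares + 35% profit-interest units): Vance 0.0377; Sato 0.1035; Ferraro 0.5094; Dube 0.3494.
Pro-rata amounts: Vance 554.67; Sato 1,524.36; Ferraro 7,501.39; Dube 5,144.57.
After rounding ($25): Vance $550; Sato $1,525; Ferraro $7,500; Dube $5,150. Sum = $14,725.
Sum already equals the total — no adjustment.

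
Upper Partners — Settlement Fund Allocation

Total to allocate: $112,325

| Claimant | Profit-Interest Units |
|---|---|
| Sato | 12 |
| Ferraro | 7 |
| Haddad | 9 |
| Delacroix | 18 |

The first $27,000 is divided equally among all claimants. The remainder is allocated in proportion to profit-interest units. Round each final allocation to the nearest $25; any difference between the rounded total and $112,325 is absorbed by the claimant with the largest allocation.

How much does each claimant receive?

Equal tier: $27,000 ÷ 4 = $6,750 apiece.
Remainder $85,325 by profit-interest units (total 46): Sato 22,258.70 → $22,250; Ferraro 12,984.24 → $12,975; Haddad 16,694.02 → $16,700; Delacroix 33,388.04 → $33,400.
Totals: Sato $6,750 + $22,250 = $29,000; Ferraro $6,750 + $12,975 = $19,725; Haddad $6,750 + $16,700 = $23,450; Delacroix $6,750 + $33,400 = $40,150.

Sato: $29,000 · Ferraro: $19,725 · Haddad: $23,450 · Delacroix: $40,150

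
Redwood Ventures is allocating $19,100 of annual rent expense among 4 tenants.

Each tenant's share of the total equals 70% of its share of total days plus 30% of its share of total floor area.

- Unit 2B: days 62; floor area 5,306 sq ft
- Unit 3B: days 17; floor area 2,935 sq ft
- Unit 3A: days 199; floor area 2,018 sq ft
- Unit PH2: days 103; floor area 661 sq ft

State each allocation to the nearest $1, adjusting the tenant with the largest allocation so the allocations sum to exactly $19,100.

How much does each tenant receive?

Totals — days 381, floor area 10,920.
Combined weights (70% days + 30% floor area): Unit 2B 0.2597; Unit 3B 0.1119; Unit 3A 0.4211; Unit PH2 0.2074.
Pro-rata amounts: Unit 2B 4,959.89; Unit 3B 2,136.63; Unit 3A 8,042.18; Unit PH2 3,961.31.
After rounding ($1): Unit 2B $4,960; Unit 3B $2,137; Unit 3A $8,042; Unit PH2 $3,961. Sum = $19,100.
No rounding difference to absorb.

Unit 2B: $4,960 | Unit 3B: $2,137 | Unit 3A: $8,042 | Unit PH2: $3,961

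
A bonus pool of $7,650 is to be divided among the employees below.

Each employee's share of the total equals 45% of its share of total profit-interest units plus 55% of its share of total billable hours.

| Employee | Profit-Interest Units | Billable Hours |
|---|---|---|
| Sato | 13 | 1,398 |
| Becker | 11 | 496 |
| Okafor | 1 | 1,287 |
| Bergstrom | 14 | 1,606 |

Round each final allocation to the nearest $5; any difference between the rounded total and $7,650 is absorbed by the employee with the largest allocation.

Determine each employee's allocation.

Sato: $2,375; Becker: $1,405; Okafor: $1,220; Bergstrom: $2,650

Totals — profit-interest units 39, billable hours 4,787.
Combined weights (45% profit-interest units + 55% billable hours): Sato 0.3106; Becker 0.1839; Okafor 0.1594; Bergstrom 0.3461.
Unrounded shares: Sato 2,376.26; Becker 1,406.92; Okafor 1,219.47; Bergstrom 2,647.35.
At nearest $5: Sato $2,375; Becker $1,405; Okafor $1,220; Bergstrom $2,645. Sum = $7,645.
Difference $7,650 − $7,645 = +$5 applied to largest allocation (Bergstrom): Bergstrom becomes $2,650.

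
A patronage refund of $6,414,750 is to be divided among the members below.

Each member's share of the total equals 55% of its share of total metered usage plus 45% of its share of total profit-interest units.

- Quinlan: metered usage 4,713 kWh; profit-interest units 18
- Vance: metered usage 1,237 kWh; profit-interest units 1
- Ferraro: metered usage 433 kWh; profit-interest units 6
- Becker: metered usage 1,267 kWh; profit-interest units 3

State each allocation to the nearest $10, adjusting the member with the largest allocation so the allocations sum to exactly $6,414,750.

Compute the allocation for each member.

Metered usage total 7,650; profit-interest units total 28.
Combined weights (55% metered usage + 45% profit-interest units): Quinlan 0.6281; Vance 0.1050; Ferraro 0.1276; Becker 0.1393.
Proportional shares: Quinlan 4,029,289.55; Vance 673,587.68; Ferraro 818,260.96; Becker 893,611.81.
Rounded to nearest $10: Quinlan $4,029,290; Vance $673,590; Ferraro $818,260; Becker $893,610. Sum = $6,414,750.
Sum already equals the total — no adjustment.

Quinlan: $4,029,290; Vance: $673,590; Ferraro: $818,260; Becker: $893,610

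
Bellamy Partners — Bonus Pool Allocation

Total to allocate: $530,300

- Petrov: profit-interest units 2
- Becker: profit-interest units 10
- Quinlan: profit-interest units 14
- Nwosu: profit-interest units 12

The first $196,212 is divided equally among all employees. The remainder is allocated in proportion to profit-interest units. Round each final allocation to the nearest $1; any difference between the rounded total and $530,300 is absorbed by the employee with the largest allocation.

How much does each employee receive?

Petrov: $66,637; Becker: $136,971; Quinlan: $172,138; Nwosu: $154,554

First tranche $196,212 split equally: $49,053 each.
Remainder $334,088 by profit-interest units (total 38): Petrov 17,583.58 → $17,584; Becker 87,917.89 → $87,918; Quinlan 123,085.05 → $123,085; Nwosu 105,501.47 → $105,501.
Totals: Petrov $49,053 + $17,584 = $66,637; Becker $49,053 + $87,918 = $136,971; Quinlan $49,053 + $123,085 = $172,138; Nwosu $49,053 + $105,501 = $154,554.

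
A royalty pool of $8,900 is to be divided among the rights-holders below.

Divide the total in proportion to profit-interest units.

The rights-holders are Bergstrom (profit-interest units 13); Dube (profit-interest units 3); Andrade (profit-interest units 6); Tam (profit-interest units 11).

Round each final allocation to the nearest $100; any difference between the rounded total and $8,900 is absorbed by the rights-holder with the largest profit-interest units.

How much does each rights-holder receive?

Combined profit-interest units = 13 + 3 + 6 + 11 = 33.
Raw shares: Bergstrom 3,506.06; Dube 809.09; Andrade 1,618.18; Tam 2,966.67.
Rounded to nearest $100: Bergstrom $3,500; Dube $800; Andrade $1,600; Tam $3,000. Sum = $8,900.
Rounded total matches; no reconciliation needed.

Bergstrom: $3,500; Dube: $800; Andrade: $1,600; Tam: $3,000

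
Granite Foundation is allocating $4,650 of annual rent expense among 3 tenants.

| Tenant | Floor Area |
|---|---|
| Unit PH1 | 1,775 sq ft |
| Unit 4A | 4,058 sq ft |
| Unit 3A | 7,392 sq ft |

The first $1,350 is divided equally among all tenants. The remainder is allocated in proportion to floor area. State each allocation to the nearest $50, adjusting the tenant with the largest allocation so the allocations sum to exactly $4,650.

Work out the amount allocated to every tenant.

Unit PH1: $900 | Unit 4A: $1,450 | Unit 3A: $2,300

First tranche $1,350 split equally: $450 each.
Remainder $3,300 by floor area (total 13,225): Unit PH1 442.91 → $450; Unit 4A 1,012.58 → $1,000; Unit 3A 1,844.51 → $1,850.
Totals: Unit PH1 $450 + $450 = $900; Unit 4A $450 + $1,000 = $1,450; Unit 3A $450 + $1,850 = $2,300.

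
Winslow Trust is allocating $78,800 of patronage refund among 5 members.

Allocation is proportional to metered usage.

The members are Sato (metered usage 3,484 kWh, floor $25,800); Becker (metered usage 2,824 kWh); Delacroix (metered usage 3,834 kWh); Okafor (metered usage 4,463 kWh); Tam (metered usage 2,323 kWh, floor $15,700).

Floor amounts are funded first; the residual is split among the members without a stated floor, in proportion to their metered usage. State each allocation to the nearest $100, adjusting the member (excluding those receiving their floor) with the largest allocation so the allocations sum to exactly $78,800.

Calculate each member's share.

Fund the minimums — Sato $25,800; Tam $15,700. Residual $37,300.
Residual split over remaining metered usage 11,121: Becker 9,471.74 → $9,500; Delacroix 12,859.29 → $12,900; Okafor 14,968.97 → $15,000.
Rounding difference −$100 applied to Okafor → $14,900.

Sato: $25,800 | Becker: $9,500 | Delacroix: $12,900 | Okafor: $14,900 | Tam: $15,700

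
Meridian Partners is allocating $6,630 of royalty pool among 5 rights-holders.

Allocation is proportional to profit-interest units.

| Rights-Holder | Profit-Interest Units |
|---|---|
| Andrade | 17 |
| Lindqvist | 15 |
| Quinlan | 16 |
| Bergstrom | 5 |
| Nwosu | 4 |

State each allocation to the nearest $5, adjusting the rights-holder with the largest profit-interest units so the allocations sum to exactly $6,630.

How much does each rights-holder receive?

Combined profit-interest units = 17 + 15 + 16 + 5 + 4 = 57.
Pro-rata amounts: Andrade 1,977.37; Lindqvist 1,744.74; Quinlan 1,861.05; Bergstrom 581.58; Nwosu 465.26.
At nearest $5: Andrade $1,975; Lindqvist $1,745; Quinlan $1,860; Bergstrom $580; Nwosu $465. Sum = $6,625.
Difference $6,630 − $6,625 = +$5 applied to largest profit-interest units (Andrade): Andrade becomes $1,980.

Andrade: $1,980 · Lindqvist: $1,745 · Quinlan: $1,860 · Bergstrom: $580 · Nwosu: $465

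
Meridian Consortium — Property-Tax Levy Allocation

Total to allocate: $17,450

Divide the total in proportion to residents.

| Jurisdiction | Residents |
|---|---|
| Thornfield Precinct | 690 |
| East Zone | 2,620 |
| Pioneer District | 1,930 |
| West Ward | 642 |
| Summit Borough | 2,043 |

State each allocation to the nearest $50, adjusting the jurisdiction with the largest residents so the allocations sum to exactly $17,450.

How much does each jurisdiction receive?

Residents total: 7,925.
Proportional shares: Thornfield Precinct 690/7,925 × $17,450 = 1,519.31; East Zone 2,620/7,925 × $17,450 = 5,768.96; Pioneer District 1,930/7,925 × $17,450 = 4,249.65; West Ward 642/7,925 × $17,450 = 1,413.62; Summit Borough 2,043/7,925 × $17,450 = 4,498.47.
At nearest $50: Thornfield Precinct $1,500; East Zone $5,750; Pioneer District $4,250; West Ward $1,400; Summit Borough $4,500. Sum = $17,400.
Difference $17,450 − $17,400 = +$50 applied to largest residents (East Zone): East Zone becomes $5,800.

Thornfield Precinct: $1,500 | East Zone: $5,800 | Pioneer District: $4,250 | West Ward: $1,400 | Summit Borough: $4,500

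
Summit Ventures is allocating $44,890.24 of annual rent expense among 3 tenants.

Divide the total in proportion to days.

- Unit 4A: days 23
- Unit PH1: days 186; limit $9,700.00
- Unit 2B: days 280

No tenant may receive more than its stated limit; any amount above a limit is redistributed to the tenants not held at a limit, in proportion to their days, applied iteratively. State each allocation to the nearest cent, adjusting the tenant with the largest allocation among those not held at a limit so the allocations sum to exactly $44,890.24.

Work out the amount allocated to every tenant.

Days total: 489.
Unconstrained shares: Unit 4A 2,111.4019; Unit PH1 17,074.8152; Unit 2B 25,704.0229.
Held at cap: Unit PH1 ($9,700.00); balance $35,190.24 reallocated over remaining days 303.
Shares after redistribution: Unit 4A 2,671.2063 → $2,671.21; Unit 2B 32,519.0337 → $32,519.03.

Unit 4A: $2,671.21 | Unit PH1: $9,700.00 | Unit 2B: $32,519.03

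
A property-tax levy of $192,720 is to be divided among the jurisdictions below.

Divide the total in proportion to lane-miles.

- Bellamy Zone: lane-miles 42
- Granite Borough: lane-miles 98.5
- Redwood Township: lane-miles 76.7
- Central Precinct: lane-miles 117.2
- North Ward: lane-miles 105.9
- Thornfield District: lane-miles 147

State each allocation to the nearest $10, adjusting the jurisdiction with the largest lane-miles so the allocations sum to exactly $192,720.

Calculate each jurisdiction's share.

Sum of lane-miles: 42 + 98.5 + 76.7 + 117.2 + 105.9 + 147 = 587.3.
Raw shares: Bellamy Zone 13,782.12; Granite Borough 32,322.36; Redwood Township 25,168.78; Central Precinct 38,458.68; North Ward 34,750.64; Thornfield District 48,237.43.
At nearest $10: Bellamy Zone $13,780; Granite Borough $32,320; Redwood Township $25,170; Central Precinct $38,460; North Ward $34,750; Thornfield District $48,240. Sum = $192,720.
No rounding difference to absorb.

Bellamy Zone: $13,780 · Granite Borough: $32,320 · Redwood Township: $25,170 · Central Precinct: $38,460 · North Ward: $34,750 · Thornfield District: $48,240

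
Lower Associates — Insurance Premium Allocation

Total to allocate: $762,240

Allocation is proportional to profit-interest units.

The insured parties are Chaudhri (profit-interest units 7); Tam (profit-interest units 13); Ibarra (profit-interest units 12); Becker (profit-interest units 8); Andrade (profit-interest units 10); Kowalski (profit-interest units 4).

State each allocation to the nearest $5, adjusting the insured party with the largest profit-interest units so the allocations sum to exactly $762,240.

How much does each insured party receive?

Profit-interest units total: 54.
Raw shares: Chaudhri 7/54 × $762,240 = 98,808.89; Tam 13/54 × $762,240 = 183,502.22; Ibarra 12/54 × $762,240 = 169,386.67; Becker 8/54 × $762,240 = 112,924.44; Andrade 10/54 × $762,240 = 141,155.56; Kowalski 4/54 × $762,240 = 56,462.22.
After rounding ($5): Chaudhri $98,810; Tam $183,500; Ibarra $169,385; Becker $112,925; Andrade $141,155; Kowalski $56,460. Sum = $762,235.
Difference $762,240 − $762,235 = +$5 applied to largest profit-interest units (Tam): Tam becomes $183,505.

Chaudhri: $98,810; Tam: $183,505; Ibarra: $169,385; Becker: $112,925; Andrade: $141,155; Kowalski: $56,460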